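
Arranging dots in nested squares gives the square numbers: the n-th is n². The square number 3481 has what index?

We need n² = 3481, so n = √3481 = 59.

59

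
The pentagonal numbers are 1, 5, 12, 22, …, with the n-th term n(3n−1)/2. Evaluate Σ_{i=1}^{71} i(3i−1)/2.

181476

Σ i(3i−1)/2 = (3Σi² − Σi) / 2 over i = 1..71.
Σi = 2556 and Σi² = 121836.
(3·121836 − 1·2556) / 2 = 362952/2 = 181476.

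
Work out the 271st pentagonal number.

The 271st pentagonal number is n(3n−1)/2 with n = 271.
271·(3·271 − 1)/2 = 271·812/2 = 271·406 = 110026.

110026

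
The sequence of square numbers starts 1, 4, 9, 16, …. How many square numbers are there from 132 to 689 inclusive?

15

The n-th square number is n².
Smallest index with value ≥ 132: n = 12 (giving 144).
Largest index with value ≤ 689: n = 26 (giving 676).
Indices 12 through 26: 15 terms.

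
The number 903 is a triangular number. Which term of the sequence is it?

Set n(n+1)/2 = 903, giving n² + n − 1806 = 0.
The discriminant is 1 + 8·903 = 7225, and √7225 = 85.
So n = (-1 + 85) / 2 = 84/2 = 42.

42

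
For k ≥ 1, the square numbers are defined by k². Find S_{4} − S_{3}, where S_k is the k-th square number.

n² − (n−1)² = 2n − 1, so 4² − 3² = 2·4 − 1 = 7.

7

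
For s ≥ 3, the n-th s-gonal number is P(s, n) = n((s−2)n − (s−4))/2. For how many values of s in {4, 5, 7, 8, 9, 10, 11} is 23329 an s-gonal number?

1

s = 4: P(4, 152) = 23104 and P(4, 153) = 23409; 23329 is not s-gonal.
s = 5: P(5, 124) = 23002 and P(5, 125) = 23375; 23329 is not s-gonal.
s = 7: P(7, 96) = 22896 and P(7, 97) = 23377; 23329 is not s-gonal.
s = 8: P(8, 88) = 23056 and P(8, 89) = 23585; 23329 is not s-gonal.
s = 9: P(9, 82) = 23329. ✓
s = 10: P(10, 76) = 22876 and P(10, 77) = 23485; 23329 is not s-gonal.
s = 11: P(11, 72) = 23076 and P(11, 73) = 23725; 23329 is not s-gonal.
Hits: s ∈ {9} → 1.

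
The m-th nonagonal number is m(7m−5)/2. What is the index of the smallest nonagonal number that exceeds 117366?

Solve n(7n−5)/2 > 117366 for integer n.
The largest n with value ≤ 117366 is 183 (since 116754 ≤ 117366 < 118036), so the first above is n = 184, value 118036.

184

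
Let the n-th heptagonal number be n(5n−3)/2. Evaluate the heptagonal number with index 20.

The 20th heptagonal number is n(5n−3)/2 with n = 20.
20·(5·20 − 3)/2 = 20·97/2 = 970.

970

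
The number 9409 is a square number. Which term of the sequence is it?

We need n² = 9409, so n = √9409 = 97.
Check: 97² = 9409. ✓

97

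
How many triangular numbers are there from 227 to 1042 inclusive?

The n-th triangular number is n(n+1)/2.
Smallest index with value ≥ 227: n = 21 (giving 231).
Largest index with value ≤ 1042: n = 45 (giving 1035).
Indices 21 through 45: 25 terms.

25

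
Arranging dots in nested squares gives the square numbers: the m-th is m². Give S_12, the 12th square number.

144

12² = 144.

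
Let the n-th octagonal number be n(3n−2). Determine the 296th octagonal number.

262256

The 296th octagonal number is n(3n−2) with n = 296.
296·(3·296 − 2) = 296·886 = 262256.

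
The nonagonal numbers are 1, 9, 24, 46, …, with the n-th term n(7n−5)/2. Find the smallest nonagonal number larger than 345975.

346500

Solve n(7n−5)/2 > 345975 for integer n.
The largest n with value ≤ 345975 is 314 (since 344301 ≤ 345975 < 346500), so the first above is n = 315, value 346500.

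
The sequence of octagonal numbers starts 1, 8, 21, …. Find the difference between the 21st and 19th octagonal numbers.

236

21·(3·21 − 2) = 1281 and 19·(3·19 − 2) = 1045.
Difference: 1281 − 1045 = 236.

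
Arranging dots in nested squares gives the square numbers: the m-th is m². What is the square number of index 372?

The 372nd square number is n² with n = 372.
372² = 138384.

138384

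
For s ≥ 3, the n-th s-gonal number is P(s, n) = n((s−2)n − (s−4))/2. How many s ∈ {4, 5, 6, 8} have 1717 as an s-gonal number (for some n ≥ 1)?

1

s = 4: P(4, 41) = 1681 and P(4, 42) = 1764; 1717 is not s-gonal.
s = 5: P(5, 34) = 1717. ✓
s = 6: P(6, 29) = 1653 and P(6, 30) = 1770; 1717 is not s-gonal.
s = 8: P(8, 24) = 1680 and P(8, 25) = 1825; 1717 is not s-gonal.
Hits: s ∈ {5} → 1.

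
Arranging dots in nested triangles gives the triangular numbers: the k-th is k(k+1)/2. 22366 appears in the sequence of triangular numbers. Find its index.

211

Set n(n+1)/2 = 22366, giving n² + n − 44732 = 0.
The discriminant is 1 + 8·22366 = 178929, and √178929 = 423.
So n = (-1 + 423) / 2 = 422/2 = 211.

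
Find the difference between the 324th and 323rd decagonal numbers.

Consecutive decagonal numbers differ by 8n − 7: here 8·324 − 7 = 2585.

2585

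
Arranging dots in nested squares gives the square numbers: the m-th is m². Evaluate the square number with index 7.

49

The 7th square number is n² with n = 7.
7² = 49.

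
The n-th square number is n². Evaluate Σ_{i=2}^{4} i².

29

Σ_{i=2}^{4} i² = 30 − 1 = 29.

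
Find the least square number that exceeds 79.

Solve n² > 79 for integer n.
The largest n with value ≤ 79 is 8 (since 64 ≤ 79 < 81), so the first above is n = 9, value 81.

81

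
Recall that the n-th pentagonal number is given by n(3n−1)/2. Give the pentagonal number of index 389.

The 389th pentagonal number is n(3n−1)/2 with n = 389.
389·(3·389 − 1)/2 = 389·1166/2 = 389·583 = 226787.

226787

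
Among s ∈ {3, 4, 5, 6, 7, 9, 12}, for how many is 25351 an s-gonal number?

s = 3: P(3, 224) = 25200 and P(3, 225) = 25425; 25351 is not s-gonal.
s = 4: P(4, 159) = 25281 and P(4, 160) = 25600; 25351 is not s-gonal.
s = 5: P(5, 130) = 25285 and P(5, 131) = 25676; 25351 is not s-gonal.
s = 6: P(6, 112) = 24976 and P(6, 113) = 25425; 25351 is not s-gonal.
s = 7: P(7, 101) = 25351. ✓
s = 9: P(9, 85) = 25075 and P(9, 86) = 25671; 25351 is not s-gonal.
s = 12: P(12, 71) = 24921 and P(12, 72) = 25632; 25351 is not s-gonal.
Hits: s ∈ {7} → 1.

1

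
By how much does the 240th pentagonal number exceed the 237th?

240·(3·240 − 1)/2 = 86280 and 237·(3·237 − 1)/2 = 84135.
Difference: 86280 − 84135 = 2145.

2145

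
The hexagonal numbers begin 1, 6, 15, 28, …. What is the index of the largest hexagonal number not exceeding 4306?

46

Solve n(2n−1) ≤ 4306 for integer n.
n = 46 gives 4186 ≤ 4306, while n = 47 gives 4371 > 4306; so the answer is index 46.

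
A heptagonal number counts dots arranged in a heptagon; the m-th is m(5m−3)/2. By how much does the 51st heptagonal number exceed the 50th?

Consecutive heptagonal numbers differ by 5n − 4: here 5·51 − 4 = 251.

251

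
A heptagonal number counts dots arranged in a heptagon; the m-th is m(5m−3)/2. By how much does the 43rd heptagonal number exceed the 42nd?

211

Consecutive heptagonal numbers differ by 5n − 4: here 5·43 − 4 = 211.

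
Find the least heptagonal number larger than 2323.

Solve n(5n−3)/2 > 2323 for integer n.
The largest n with value ≤ 2323 is 30 (since 2205 ≤ 2323 < 2356), so the first above is n = 31, value 2356.

2356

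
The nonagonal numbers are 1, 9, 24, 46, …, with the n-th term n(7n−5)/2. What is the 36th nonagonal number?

The 36th nonagonal number is n(7n−5)/2 with n = 36.
36·(7·36 − 5)/2 = 36·247/2 = 4446.

4446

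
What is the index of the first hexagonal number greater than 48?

Solve n(2n−1) > 48 for integer n.
The largest n with value ≤ 48 is 5 (since 45 ≤ 48 < 66), so the first above is n = 6, value 66.

6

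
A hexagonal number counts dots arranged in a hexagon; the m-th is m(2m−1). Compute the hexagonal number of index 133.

35245

The 133rd hexagonal number is n(2n−1) with n = 133.
133·(2·133 − 1) = 133·265 = 35245.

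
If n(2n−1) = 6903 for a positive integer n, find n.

59

Set n(2n−1) = 6903, giving 2n² − n − 6903 = 0.
The discriminant is 1 + 8·6903 = 55225, and √55225 = 235.
So n = (1 + 235) / 4 = 236/4 = 59.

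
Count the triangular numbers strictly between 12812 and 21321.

46

The n-th triangular number is n(n+1)/2.
Smallest index with value > 12812: n = 160 (giving 12880).
Largest index with value < 21321: n = 205 (giving 21115).
Indices 160 through 205: 46 terms.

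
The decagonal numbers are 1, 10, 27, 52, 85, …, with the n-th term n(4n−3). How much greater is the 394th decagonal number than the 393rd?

Consecutive decagonal numbers differ by 8n − 7: here 8·394 − 7 = 3145.

3145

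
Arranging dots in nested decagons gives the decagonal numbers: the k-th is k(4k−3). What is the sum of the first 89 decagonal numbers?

Σ i(4i−3) = 4Σi² − 3Σi over i = 1..89.
Σi = 4005 and Σi² = 238965.
4·238965 − 3·4005 = 943845.

943845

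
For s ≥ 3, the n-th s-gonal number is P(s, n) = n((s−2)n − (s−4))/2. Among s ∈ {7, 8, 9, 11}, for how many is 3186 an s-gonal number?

s = 7: P(7, 36) = 3186. ✓
s = 8: P(8, 32) = 3008 and P(8, 33) = 3201; 3186 is not s-gonal.
s = 9: P(9, 30) = 3075 and P(9, 31) = 3286; 3186 is not s-gonal.
s = 11: P(11, 27) = 3186. ✓
Hits: s ∈ {7, 11} → 2.

2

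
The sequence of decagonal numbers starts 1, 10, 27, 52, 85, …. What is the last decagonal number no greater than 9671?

9457

Solve n(4n−3) ≤ 9671 for integer n.
n = 49 gives 9457 ≤ 9671, while n = 50 gives 9850 > 9671; so the answer is 9457.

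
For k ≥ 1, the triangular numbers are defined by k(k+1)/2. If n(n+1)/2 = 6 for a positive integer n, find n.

3

Set n(n+1)/2 = 6, giving n² + n − 12 = 0.
So n = (-1 + 7) / 2 = 6/2 = 3.
Check: 3·4/2 = 6. ✓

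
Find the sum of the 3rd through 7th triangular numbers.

Σ i(i+1)/2 = (Σi² + Σi) / 2 over i = 3..7.
Σi = 28 − 3 = 25 and Σi² = 140 − 5 = 135.
(1·135 + 1·25) / 2 = 160/2 = 80.

80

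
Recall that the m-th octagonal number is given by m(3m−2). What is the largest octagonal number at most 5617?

Solve n(3n−2) ≤ 5617 for integer n.
n = 43 gives 5461 ≤ 5617, while n = 44 gives 5720 > 5617; so the answer is 5461.

5461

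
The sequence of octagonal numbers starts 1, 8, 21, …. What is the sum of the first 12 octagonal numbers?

Σ i(3i−2) = 3Σi² − 2Σi over i = 1..12.
Σi = 78 and Σi² = 650.
3·650 − 2·78 = 1794.

1794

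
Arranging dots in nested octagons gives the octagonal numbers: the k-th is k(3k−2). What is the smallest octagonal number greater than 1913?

Solve n(3n−2) > 1913 for integer n.
The largest n with value ≤ 1913 is 25 (since 1825 ≤ 1913 < 1976), so the first above is n = 26, value 1976.

1976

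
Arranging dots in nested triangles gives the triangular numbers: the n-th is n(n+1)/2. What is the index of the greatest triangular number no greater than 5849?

107

Solve n(n+1)/2 ≤ 5849 for integer n.
n = 107 gives 5778 ≤ 5849, while n = 108 gives 5886 > 5849; so the answer is index 107.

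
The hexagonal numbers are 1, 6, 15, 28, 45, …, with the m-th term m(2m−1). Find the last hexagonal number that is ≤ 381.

378

Solve n(2n−1) ≤ 381 for integer n.
n = 14 gives 378 ≤ 381, while n = 15 gives 435 > 381; so the answer is 378.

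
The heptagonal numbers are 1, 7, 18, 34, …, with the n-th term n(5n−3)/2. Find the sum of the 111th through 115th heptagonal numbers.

Σ i(5i−3)/2 = (5Σi² − 3Σi) / 2 over i = 111..115.
Σi = 6670 − 6105 = 565 and Σi² = 513590 − 449735 = 63855.
(5·63855 − 3·565) / 2 = 317580/2 = 158790.

158790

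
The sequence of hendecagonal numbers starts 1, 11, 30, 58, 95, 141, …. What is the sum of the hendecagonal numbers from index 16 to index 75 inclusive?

Σ i(9i−7)/2 = (9Σi² − 7Σi) / 2 over i = 16..75.
Σi = 2850 − 120 = 2730 and Σi² = 143450 − 1240 = 142210.
(9·142210 − 7·2730) / 2 = 1260780/2 = 630390.

630390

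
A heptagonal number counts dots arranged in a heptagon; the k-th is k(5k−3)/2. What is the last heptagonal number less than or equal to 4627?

4558

Solve n(5n−3)/2 ≤ 4627 for integer n.
n = 43 gives 4558 ≤ 4627, while n = 44 gives 4774 > 4627; so the answer is 4558.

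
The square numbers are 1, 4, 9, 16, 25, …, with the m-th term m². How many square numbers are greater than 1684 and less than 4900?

28

The n-th square number is n².
Smallest index with value > 1684: n = 42 (giving 1764).
Largest index with value < 4900: n = 69 (giving 4761).
Indices 42 through 69: 28 terms.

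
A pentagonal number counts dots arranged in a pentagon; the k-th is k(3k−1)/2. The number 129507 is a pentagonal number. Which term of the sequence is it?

Set n(3n−1)/2 = 129507, giving 3n² − n − 259014 = 0.
The discriminant is 1 + 24·129507 = 3108169, and √3108169 = 1763.
So n = (1 + 1763) / 6 = 1764/6 = 294.

294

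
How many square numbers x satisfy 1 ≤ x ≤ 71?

The n-th square number is n².
Smallest index with value ≥ 1: n = 1 (giving 1).
Largest index with value ≤ 71: n = 8 (giving 64).
Indices 1 through 8: 8 terms.

8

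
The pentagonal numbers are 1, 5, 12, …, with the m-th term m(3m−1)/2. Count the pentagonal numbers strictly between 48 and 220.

The n-th pentagonal number is n(3n−1)/2.
Smallest index with value > 48: n = 6 (giving 51).
Largest index with value < 220: n = 12 (giving 210).
Indices 6 through 12: 7 terms.

7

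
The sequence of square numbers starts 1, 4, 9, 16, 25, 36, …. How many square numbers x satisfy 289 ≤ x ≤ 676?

10

The n-th square number is n².
Smallest index with value ≥ 289: n = 17 (giving 289).
Largest index with value ≤ 676: n = 26 (giving 676).
Indices 17 through 26: 10 terms.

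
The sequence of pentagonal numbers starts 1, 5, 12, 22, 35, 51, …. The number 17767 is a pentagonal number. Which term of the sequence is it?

109

Set n(3n−1)/2 = 17767, giving 3n² − n − 35534 = 0.
So n = (1 + 653) / 6 = 654/6 = 109.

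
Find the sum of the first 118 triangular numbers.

Σ i(i+1)/2 = (Σi² + Σi) / 2 over i = 1..118.
Σi = 7021 and Σi² = 554659.
(1·554659 + 1·7021) / 2 = 561680/2 = 280840.

280840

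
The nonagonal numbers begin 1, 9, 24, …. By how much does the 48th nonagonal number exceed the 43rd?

1580

48·(7·48 − 5)/2 = 7944 and 43·(7·43 − 5)/2 = 6364.
Difference: 7944 − 6364 = 1580.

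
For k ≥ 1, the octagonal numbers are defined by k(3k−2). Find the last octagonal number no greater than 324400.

324065

Solve n(3n−2) ≤ 324400 for integer n.
n = 329 gives 324065 ≤ 324400, while n = 330 gives 326040 > 324400; so the answer is 324065.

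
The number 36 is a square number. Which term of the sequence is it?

6

We need n² = 36, so n = √36 = 6.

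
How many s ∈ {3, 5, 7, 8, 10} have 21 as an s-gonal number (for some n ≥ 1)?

2

s = 3: P(3, 6) = 21. ✓
s = 5: P(5, 3) = 12 and P(5, 4) = 22; 21 is not s-gonal.
s = 7: P(7, 3) = 18 and P(7, 4) = 34; 21 is not s-gonal.
s = 8: P(8, 3) = 21. ✓
s = 10: P(10, 2) = 10 and P(10, 3) = 27; 21 is not s-gonal.
Hits: s ∈ {3, 8} → 2.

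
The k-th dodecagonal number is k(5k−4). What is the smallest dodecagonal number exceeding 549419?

549792

Solve n(5n−4) > 549419 for integer n.
The largest n with value ≤ 549419 is 331 (since 546481 ≤ 549419 < 549792), so the first above is n = 332, value 549792.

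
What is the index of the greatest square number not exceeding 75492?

274

Solve n² ≤ 75492 for integer n.
n = 274 gives 75076 ≤ 75492, while n = 275 gives 75625 > 75492; so the answer is index 274.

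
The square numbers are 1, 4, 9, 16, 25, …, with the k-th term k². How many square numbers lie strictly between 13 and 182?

The n-th square number is n².
Smallest index with value > 13: n = 4 (giving 16).
Largest index with value < 182: n = 13 (giving 169).
Indices 4 through 13: 10 terms.

10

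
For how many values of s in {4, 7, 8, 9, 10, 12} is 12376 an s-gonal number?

1

s = 4: P(4, 111) = 12321 and P(4, 112) = 12544; 12376 is not s-gonal.
s = 7: P(7, 70) = 12145 and P(7, 71) = 12496; 12376 is not s-gonal.
s = 8: P(8, 64) = 12160 and P(8, 65) = 12545; 12376 is not s-gonal.
s = 9: P(9, 59) = 12036 and P(9, 60) = 12450; 12376 is not s-gonal.
s = 10: P(10, 56) = 12376. ✓
s = 12: P(12, 50) = 12300 and P(12, 51) = 12801; 12376 is not s-gonal.
Hits: s ∈ {10} → 1.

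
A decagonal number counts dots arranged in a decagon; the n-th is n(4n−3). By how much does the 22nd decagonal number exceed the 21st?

Consecutive decagonal numbers differ by 8n − 7: here 8·22 − 7 = 169.

169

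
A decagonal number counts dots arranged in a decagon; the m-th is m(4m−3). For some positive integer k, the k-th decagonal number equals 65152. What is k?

128

Set n(4n−3) = 65152, giving 4n² − 3n − 65152 = 0.
The discriminant is 9 + 16·65152 = 1042441, and √1042441 = 1021.
So n = (3 + 1021) / 8 = 1024/8 = 128.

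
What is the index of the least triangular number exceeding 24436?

221

Solve n(n+1)/2 > 24436 for integer n.
The largest n with value ≤ 24436 is 220 (since 24310 ≤ 24436 < 24531), so the first above is n = 221, value 24531.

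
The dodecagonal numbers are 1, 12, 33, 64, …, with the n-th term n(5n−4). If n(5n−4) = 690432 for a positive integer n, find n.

Set n(5n−4) = 690432, giving 5n² − 4n − 690432 = 0.
The discriminant is 16 + 20·690432 = 13808656, and √13808656 = 3716.
So n = (4 + 3716) / 10 = 3720/10 = 372.
Check: 372·(5·372 − 4) = 690432. ✓

372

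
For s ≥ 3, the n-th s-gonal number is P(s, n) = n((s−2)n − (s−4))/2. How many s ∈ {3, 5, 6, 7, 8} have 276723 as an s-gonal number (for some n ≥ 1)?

1

s = 3: P(3, 743) = 276396 and P(3, 744) = 277140; 276723 is not s-gonal.
s = 5: P(5, 429) = 275847 and P(5, 430) = 277135; 276723 is not s-gonal.
s = 6: P(6, 372) = 276396 and P(6, 373) = 277885; 276723 is not s-gonal.
s = 7: P(7, 333) = 276723. ✓
s = 8: P(8, 304) = 276640 and P(8, 305) = 278465; 276723 is not s-gonal.
Hits: s ∈ {7} → 1.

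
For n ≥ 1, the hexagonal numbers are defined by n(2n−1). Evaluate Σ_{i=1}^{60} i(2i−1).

Σ i(2i−1) = 2Σi² − Σi over i = 1..60.
Σi = 1830 and Σi² = 73810.
2·73810 − 1·1830 = 145790.

145790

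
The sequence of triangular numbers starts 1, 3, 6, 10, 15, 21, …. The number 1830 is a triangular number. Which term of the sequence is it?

60

Set n(n+1)/2 = 1830, giving n² + n − 3660 = 0.
The discriminant is 1 + 8·1830 = 14641, and √14641 = 121.
So n = (-1 + 121) / 2 = 120/2 = 60.
Check: 60·61/2 = 1830. ✓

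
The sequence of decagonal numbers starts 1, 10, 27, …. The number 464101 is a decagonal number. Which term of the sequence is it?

Set n(4n−3) = 464101, giving 4n² − 3n − 464101 = 0.
The discriminant is 9 + 16·464101 = 7425625, and √7425625 = 2725.
So n = (3 + 2725) / 8 = 2728/8 = 341.

341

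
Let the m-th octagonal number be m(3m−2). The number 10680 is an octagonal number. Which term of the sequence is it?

60

Set n(3n−2) = 10680, giving 3n² − 2n − 10680 = 0.
So n = (2 + 358) / 6 = 360/6 = 60.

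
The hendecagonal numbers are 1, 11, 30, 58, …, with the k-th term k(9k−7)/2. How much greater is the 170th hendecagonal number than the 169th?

1522

Consecutive hendecagonal numbers differ by 9n − 8: here 9·170 − 8 = 1522.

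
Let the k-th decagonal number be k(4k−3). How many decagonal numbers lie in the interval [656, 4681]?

The n-th decagonal number is n(4n−3).
Smallest index with value ≥ 656: n = 14 (giving 742).
Largest index with value ≤ 4681: n = 34 (giving 4522).
Indices 14 through 34: 21 terms.

21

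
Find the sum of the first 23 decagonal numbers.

Σ i(4i−3) = 4Σi² − 3Σi over i = 1..23.
Σi = 276 and Σi² = 4324.
4·4324 − 3·276 = 16468.

16468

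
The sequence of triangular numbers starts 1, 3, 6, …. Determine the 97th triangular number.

The 97th triangular number is n(n+1)/2 with n = 97.
97·98/2 = 9506/2 = 4753.

4753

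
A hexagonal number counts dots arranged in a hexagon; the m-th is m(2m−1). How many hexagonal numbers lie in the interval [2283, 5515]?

18

The n-th hexagonal number is n(2n−1).
Smallest index with value ≥ 2283: n = 35 (giving 2415).
Largest index with value ≤ 5515: n = 52 (giving 5356).
Indices 35 through 52: 18 terms.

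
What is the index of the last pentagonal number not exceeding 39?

5

Solve n(3n−1)/2 ≤ 39 for integer n.
n = 5 gives 35 ≤ 39, while n = 6 gives 51 > 39; so the answer is index 5.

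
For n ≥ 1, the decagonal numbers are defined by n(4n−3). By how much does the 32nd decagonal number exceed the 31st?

249

Consecutive decagonal numbers differ by 8n − 7: here 8·32 − 7 = 249.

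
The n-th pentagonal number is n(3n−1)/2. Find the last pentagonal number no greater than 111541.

110840

Solve n(3n−1)/2 ≤ 111541 for integer n.
n = 272 gives 110840 ≤ 111541, while n = 273 gives 111657 > 111541; so the answer is 110840.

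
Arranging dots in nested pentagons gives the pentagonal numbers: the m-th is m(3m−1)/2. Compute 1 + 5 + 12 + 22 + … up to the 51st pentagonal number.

Σ i(3i−1)/2 = (3Σi² − Σi) / 2 over i = 1..51.
Σi = 1326 and Σi² = 45526.
(3·45526 − 1·1326) / 2 = 135252/2 = 67626.

67626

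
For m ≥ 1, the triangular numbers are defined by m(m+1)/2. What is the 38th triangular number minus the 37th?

38

Consecutive triangular numbers differ by n: T_{38} − T_{37} = 38.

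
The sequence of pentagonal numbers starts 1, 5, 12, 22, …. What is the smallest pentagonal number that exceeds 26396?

Solve n(3n−1)/2 > 26396 for integer n.
The largest n with value ≤ 26396 is 132 (since 26070 ≤ 26396 < 26467), so the first above is n = 133, value 26467.

26467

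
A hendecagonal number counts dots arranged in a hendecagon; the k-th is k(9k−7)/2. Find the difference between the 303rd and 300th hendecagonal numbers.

8130

303·(9·303 − 7)/2 = 412080 and 300·(9·300 − 7)/2 = 403950.
Difference: 412080 − 403950 = 8130.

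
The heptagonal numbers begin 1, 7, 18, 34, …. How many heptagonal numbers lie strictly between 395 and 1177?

9

The n-th heptagonal number is n(5n−3)/2.
Smallest index with value > 395: n = 13 (giving 403).
Largest index with value < 1177: n = 21 (giving 1071).
Indices 13 through 21: 9 terms.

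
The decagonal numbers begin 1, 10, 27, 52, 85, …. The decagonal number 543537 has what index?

369

Set n(4n−3) = 543537, giving 4n² − 3n − 543537 = 0.
So n = (3 + 2949) / 8 = 2952/8 = 369.
Check: 369·(4·369 − 3) = 543537. ✓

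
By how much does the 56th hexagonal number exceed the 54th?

438

56·(2·56 − 1) = 6216 and 54·(2·54 − 1) = 5778.
Difference: 6216 − 5778 = 438.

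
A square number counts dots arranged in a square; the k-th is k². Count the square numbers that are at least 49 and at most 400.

The n-th square number is n².
Smallest index with value ≥ 49: n = 7 (giving 49).
Largest index with value ≤ 400: n = 20 (giving 400).
Indices 7 through 20: 14 terms.

14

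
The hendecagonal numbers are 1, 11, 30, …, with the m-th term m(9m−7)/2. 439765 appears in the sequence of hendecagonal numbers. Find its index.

Set n(9n−7)/2 = 439765, giving 9n² − 7n − 879530 = 0.
So n = (7 + 5627) / 18 = 5634/18 = 313.

313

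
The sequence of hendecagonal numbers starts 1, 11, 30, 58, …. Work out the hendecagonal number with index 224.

224·(9·224 − 7)/2 = 224·2009/2 = 225008.

225008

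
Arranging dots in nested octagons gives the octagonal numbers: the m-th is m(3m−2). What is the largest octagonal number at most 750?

Solve n(3n−2) ≤ 750 for integer n.
n = 16 gives 736 ≤ 750, while n = 17 gives 833 > 750; so the answer is 736.

736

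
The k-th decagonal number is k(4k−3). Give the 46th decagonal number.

The 46th decagonal number is n(4n−3) with n = 46.
46·(4·46 − 3) = 46·181 = 8326.

8326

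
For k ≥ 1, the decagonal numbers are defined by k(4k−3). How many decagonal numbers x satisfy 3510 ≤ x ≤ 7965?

The n-th decagonal number is n(4n−3).
Smallest index with value ≥ 3510: n = 30 (giving 3510).
Largest index with value ≤ 7965: n = 45 (giving 7965).
Indices 30 through 45: 16 terms.

16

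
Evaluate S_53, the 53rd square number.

The 53rd square number is n² with n = 53.
53² = 2809.

2809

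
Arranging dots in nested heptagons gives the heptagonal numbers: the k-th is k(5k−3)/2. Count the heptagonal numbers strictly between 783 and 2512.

The n-th heptagonal number is n(5n−3)/2.
Smallest index with value > 783: n = 19 (giving 874).
Largest index with value < 2512: n = 31 (giving 2356).
Indices 19 through 31: 13 terms.

13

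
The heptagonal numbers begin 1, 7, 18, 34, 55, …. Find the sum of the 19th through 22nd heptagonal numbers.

4092

Σ i(5i−3)/2 = (5Σi² − 3Σi) / 2 over i = 19..22.
Σi = 253 − 171 = 82 and Σi² = 3795 − 2109 = 1686.
(5·1686 − 3·82) / 2 = 8184/2 = 4092.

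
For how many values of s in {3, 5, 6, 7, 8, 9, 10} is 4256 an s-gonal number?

s = 3: P(3, 91) = 4186 and P(3, 92) = 4278; 4256 is not s-gonal.
s = 5: P(5, 53) = 4187 and P(5, 54) = 4347; 4256 is not s-gonal.
s = 6: P(6, 46) = 4186 and P(6, 47) = 4371; 4256 is not s-gonal.
s = 7: P(7, 41) = 4141 and P(7, 42) = 4347; 4256 is not s-gonal.
s = 8: P(8, 38) = 4256. ✓
s = 9: P(9, 35) = 4200 and P(9, 36) = 4446; 4256 is not s-gonal.
s = 10: P(10, 32) = 4000 and P(10, 33) = 4257; 4256 is not s-gonal.
Hits: s ∈ {8} → 1.

1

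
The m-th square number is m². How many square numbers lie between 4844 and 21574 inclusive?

The n-th square number is n².
Smallest index with value ≥ 4844: n = 70 (giving 4900).
Largest index with value ≤ 21574: n = 146 (giving 21316).
Indices 70 through 146: 77 terms.

77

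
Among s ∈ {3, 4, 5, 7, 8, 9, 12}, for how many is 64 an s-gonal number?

2

s = 3: P(3, 10) = 55 and P(3, 11) = 66; 64 is not s-gonal.
s = 4: P(4, 8) = 64. ✓
s = 5: P(5, 6) = 51 and P(5, 7) = 70; 64 is not s-gonal.
s = 7: P(7, 5) = 55 and P(7, 6) = 81; 64 is not s-gonal.
s = 8: P(8, 4) = 40 and P(8, 5) = 65; 64 is not s-gonal.
s = 9: P(9, 4) = 46 and P(9, 5) = 75; 64 is not s-gonal.
s = 12: P(12, 4) = 64. ✓
Hits: s ∈ {4, 12} → 2.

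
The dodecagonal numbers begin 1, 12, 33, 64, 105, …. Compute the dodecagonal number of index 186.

172236

The 186th dodecagonal number is n(5n−4) with n = 186.
186·(5·186 − 4) = 186·926 = 172236.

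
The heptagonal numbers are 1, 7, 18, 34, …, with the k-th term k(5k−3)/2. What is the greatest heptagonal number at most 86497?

86211

Solve n(5n−3)/2 ≤ 86497 for integer n.
n = 186 gives 86211 ≤ 86497, while n = 187 gives 87142 > 86497; so the answer is 86211.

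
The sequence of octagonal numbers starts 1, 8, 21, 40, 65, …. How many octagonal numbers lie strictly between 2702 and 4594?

9

The n-th octagonal number is n(3n−2).
Smallest index with value > 2702: n = 31 (giving 2821).
Largest index with value < 4594: n = 39 (giving 4485).
Indices 31 through 39: 9 terms.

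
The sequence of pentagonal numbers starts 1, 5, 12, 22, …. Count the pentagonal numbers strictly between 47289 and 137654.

The n-th pentagonal number is n(3n−1)/2.
Smallest index with value > 47289: n = 178 (giving 47437).
Largest index with value < 137654: n = 303 (giving 137562).
Indices 178 through 303: 126 terms.

126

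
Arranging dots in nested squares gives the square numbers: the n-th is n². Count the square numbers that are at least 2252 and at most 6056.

The n-th square number is n².
Smallest index with value ≥ 2252: n = 48 (giving 2304).
Largest index with value ≤ 6056: n = 77 (giving 5929).
Indices 48 through 77: 30 terms.

30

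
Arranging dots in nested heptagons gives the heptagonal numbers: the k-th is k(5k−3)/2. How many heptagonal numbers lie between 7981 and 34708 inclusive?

62

The n-th heptagonal number is n(5n−3)/2.
Smallest index with value ≥ 7981: n = 57 (giving 8037).
Largest index with value ≤ 34708: n = 118 (giving 34633).
Indices 57 through 118: 62 terms.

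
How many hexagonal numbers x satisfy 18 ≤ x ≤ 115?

The n-th hexagonal number is n(2n−1).
Smallest index with value ≥ 18: n = 4 (giving 28).
Largest index with value ≤ 115: n = 7 (giving 91).
Indices 4 through 7: 4 terms.

4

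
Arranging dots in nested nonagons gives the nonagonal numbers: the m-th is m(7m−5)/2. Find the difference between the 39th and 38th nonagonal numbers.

267

Consecutive nonagonal numbers differ by 7n − 6: here 7·39 − 6 = 267.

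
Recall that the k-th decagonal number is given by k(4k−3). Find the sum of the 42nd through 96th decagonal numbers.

Σ i(4i−3) = 4Σi² − 3Σi over i = 42..96.
Σi = 4656 − 861 = 3795 and Σi² = 299536 − 23821 = 275715.
4·275715 − 3·3795 = 1091475.

1091475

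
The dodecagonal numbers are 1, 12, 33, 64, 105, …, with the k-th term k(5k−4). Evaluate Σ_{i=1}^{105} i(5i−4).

Σ i(5i−4) = 5Σi² − 4Σi over i = 1..105.
Σi = 5565 and Σi² = 391405.
5·391405 − 4·5565 = 1934765.

1934765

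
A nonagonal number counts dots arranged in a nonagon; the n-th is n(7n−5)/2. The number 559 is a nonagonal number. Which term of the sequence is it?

Set n(7n−5)/2 = 559, giving 7n² − 5n − 1118 = 0.
The discriminant is 25 + 56·559 = 31329, and √31329 = 177.
So n = (5 + 177) / 14 = 182/14 = 13.

13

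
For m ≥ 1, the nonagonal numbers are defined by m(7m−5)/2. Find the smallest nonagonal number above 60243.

Solve n(7n−5)/2 > 60243 for integer n.
The largest n with value ≤ 60243 is 131 (since 59736 ≤ 60243 < 60654), so the first above is n = 132, value 60654.

60654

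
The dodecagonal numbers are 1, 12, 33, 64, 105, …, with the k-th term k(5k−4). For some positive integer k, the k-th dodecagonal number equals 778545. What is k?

Set n(5n−4) = 778545, giving 5n² − 4n − 778545 = 0.
The discriminant is 16 + 20·778545 = 15570916, and √15570916 = 3946.
So n = (4 + 3946) / 10 = 3950/10 = 395.

395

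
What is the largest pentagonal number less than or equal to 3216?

Solve n(3n−1)/2 ≤ 3216 for integer n.
n = 46 gives 3151 ≤ 3216, while n = 47 gives 3290 > 3216; so the answer is 3151.

3151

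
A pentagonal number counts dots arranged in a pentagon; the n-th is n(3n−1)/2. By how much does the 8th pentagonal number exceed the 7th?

Consecutive pentagonal numbers differ by 3n − 2: here 3·8 − 2 = 22.

22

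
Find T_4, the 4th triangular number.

10

4·5/2 = 20/2 = 10.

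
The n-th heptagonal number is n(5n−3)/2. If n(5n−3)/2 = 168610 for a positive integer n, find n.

260

Set n(5n−3)/2 = 168610, giving 5n² − 3n − 337220 = 0.
The discriminant is 9 + 40·168610 = 6744409, and √6744409 = 2597.
So n = (3 + 2597) / 10 = 2600/10 = 260.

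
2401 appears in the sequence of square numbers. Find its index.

We need n² = 2401, so n = √2401 = 49.

49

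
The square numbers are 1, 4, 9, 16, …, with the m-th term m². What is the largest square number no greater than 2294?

Solve n² ≤ 2294 for integer n.
n = 47 gives 2209 ≤ 2294, while n = 48 gives 2304 > 2294; so the answer is 2209.

2209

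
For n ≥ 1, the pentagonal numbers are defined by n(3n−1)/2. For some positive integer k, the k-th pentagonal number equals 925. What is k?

25

Set n(3n−1)/2 = 925, giving 3n² − n − 1850 = 0.
So n = (1 + 149) / 6 = 150/6 = 25.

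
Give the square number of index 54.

The 54th square number is n² with n = 54.
54² = 2916.

2916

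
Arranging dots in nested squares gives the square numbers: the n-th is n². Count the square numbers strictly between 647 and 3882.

37

The n-th square number is n².
Smallest index with value > 647: n = 26 (giving 676).
Largest index with value < 3882: n = 62 (giving 3844).
Indices 26 through 62: 37 terms.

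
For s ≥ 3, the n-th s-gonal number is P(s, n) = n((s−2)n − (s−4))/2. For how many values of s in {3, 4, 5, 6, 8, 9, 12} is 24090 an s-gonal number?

s = 3: P(3, 219) = 24090. ✓
s = 4: P(4, 155) = 24025 and P(4, 156) = 24336; 24090 is not s-gonal.
s = 5: P(5, 126) = 23751 and P(5, 127) = 24130; 24090 is not s-gonal.
s = 6: P(6, 110) = 24090. ✓
s = 8: P(8, 89) = 23585 and P(8, 90) = 24120; 24090 is not s-gonal.
s = 9: P(9, 83) = 23904 and P(9, 84) = 24486; 24090 is not s-gonal.
s = 12: P(12, 69) = 23529 and P(12, 70) = 24220; 24090 is not s-gonal.
Hits: s ∈ {3, 6} → 2.

2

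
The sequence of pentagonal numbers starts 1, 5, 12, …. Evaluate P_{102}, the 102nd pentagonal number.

The 102nd pentagonal number is n(3n−1)/2 with n = 102.
102·(3·102 − 1)/2 = 102·305/2 = 15555.

15555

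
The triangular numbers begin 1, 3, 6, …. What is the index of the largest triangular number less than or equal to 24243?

219

Solve n(n+1)/2 ≤ 24243 for integer n.
n = 219 gives 24090 ≤ 24243, while n = 220 gives 24310 > 24243; so the answer is index 219.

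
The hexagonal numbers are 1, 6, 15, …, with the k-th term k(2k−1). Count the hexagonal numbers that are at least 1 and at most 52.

5

The n-th hexagonal number is n(2n−1).
Smallest index with value ≥ 1: n = 1 (giving 1).
Largest index with value ≤ 52: n = 5 (giving 45).
Indices 1 through 5: 5 terms.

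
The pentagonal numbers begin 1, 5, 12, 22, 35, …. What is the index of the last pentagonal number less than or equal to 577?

19

Solve n(3n−1)/2 ≤ 577 for integer n.
n = 19 gives 532 ≤ 577, while n = 20 gives 590 > 577; so the answer is index 19.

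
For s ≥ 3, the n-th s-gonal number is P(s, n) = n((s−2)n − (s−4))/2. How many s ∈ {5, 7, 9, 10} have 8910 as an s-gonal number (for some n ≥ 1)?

s = 5: P(5, 77) = 8855 and P(5, 78) = 9087; 8910 is not s-gonal.
s = 7: P(7, 60) = 8910. ✓
s = 9: P(9, 50) = 8625 and P(9, 51) = 8976; 8910 is not s-gonal.
s = 10: P(10, 47) = 8695 and P(10, 48) = 9072; 8910 is not s-gonal.
Hits: s ∈ {7} → 1.

1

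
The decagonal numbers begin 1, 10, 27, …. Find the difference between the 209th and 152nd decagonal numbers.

82137

209·(4·209 − 3) = 174097 and 152·(4·152 − 3) = 91960.
Difference: 174097 − 91960 = 82137.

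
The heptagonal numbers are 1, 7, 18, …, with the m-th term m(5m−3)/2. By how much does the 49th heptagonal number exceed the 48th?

Consecutive heptagonal numbers differ by 5n − 4: here 5·49 − 4 = 241.

241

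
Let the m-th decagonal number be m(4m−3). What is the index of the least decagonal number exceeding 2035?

Solve n(4n−3) > 2035 for integer n.
The largest n with value ≤ 2035 is 22 (since 1870 ≤ 2035 < 2047), so the first above is n = 23, value 2047.

23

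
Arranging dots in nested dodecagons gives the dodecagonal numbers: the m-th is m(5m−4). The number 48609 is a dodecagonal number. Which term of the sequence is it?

99

Set n(5n−4) = 48609, giving 5n² − 4n − 48609 = 0.
The discriminant is 16 + 20·48609 = 972196, and √972196 = 986.
So n = (4 + 986) / 10 = 990/10 = 99.
Check: 99·(5·99 − 4) = 48609. ✓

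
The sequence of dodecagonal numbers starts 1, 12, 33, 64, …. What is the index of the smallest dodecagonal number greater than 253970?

226

Solve n(5n−4) > 253970 for integer n.
The largest n with value ≤ 253970 is 225 (since 252225 ≤ 253970 < 254476), so the first above is n = 226, value 254476.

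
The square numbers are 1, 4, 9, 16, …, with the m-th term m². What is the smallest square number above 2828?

Solve n² > 2828 for integer n.
The largest n with value ≤ 2828 is 53 (since 2809 ≤ 2828 < 2916), so the first above is n = 54, value 2916.

2916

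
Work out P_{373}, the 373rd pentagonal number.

208507

373·(3·373 − 1)/2 = 373·1118/2 = 373·559 = 208507.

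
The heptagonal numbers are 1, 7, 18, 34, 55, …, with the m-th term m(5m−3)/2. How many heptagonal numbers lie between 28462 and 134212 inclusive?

The n-th heptagonal number is n(5n−3)/2.
Smallest index with value ≥ 28462: n = 107 (giving 28462).
Largest index with value ≤ 134212: n = 232 (giving 134212).
Indices 107 through 232: 126 terms.

126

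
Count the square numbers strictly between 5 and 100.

The n-th square number is n².
Smallest index with value > 5: n = 3 (giving 9).
Largest index with value < 100: n = 9 (giving 81).
Indices 3 through 9: 7 terms.

7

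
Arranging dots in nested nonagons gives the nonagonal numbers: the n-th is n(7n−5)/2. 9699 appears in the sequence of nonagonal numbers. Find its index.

Set n(7n−5)/2 = 9699, giving 7n² − 5n − 19398 = 0.
The discriminant is 25 + 56·9699 = 543169, and √543169 = 737.
So n = (5 + 737) / 14 = 742/14 = 53.

53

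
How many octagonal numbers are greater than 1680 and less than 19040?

The n-th octagonal number is n(3n−2).
Smallest index with value > 1680: n = 25 (giving 1825).
Largest index with value < 19040: n = 79 (giving 18565).
Indices 25 through 79: 55 terms.

55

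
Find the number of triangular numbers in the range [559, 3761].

The n-th triangular number is n(n+1)/2.
Smallest index with value ≥ 559: n = 33 (giving 561).
Largest index with value ≤ 3761: n = 86 (giving 3741).
Indices 33 through 86: 54 terms.

54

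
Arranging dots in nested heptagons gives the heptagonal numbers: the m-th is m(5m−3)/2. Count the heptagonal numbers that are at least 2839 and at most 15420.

45

The n-th heptagonal number is n(5n−3)/2.
Smallest index with value ≥ 2839: n = 34 (giving 2839).
Largest index with value ≤ 15420: n = 78 (giving 15093).
Indices 34 through 78: 45 terms.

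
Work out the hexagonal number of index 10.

The 10th hexagonal number is n(2n−1) with n = 10.
10·(2·10 − 1) = 10·19 = 190.

190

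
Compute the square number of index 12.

The 12th square number is n² with n = 12.
12² = 144.

144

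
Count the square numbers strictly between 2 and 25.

The n-th square number is n².
Smallest index with value > 2: n = 2 (giving 4).
Largest index with value < 25: n = 4 (giving 16).
Indices 2 through 4: 3 terms.

3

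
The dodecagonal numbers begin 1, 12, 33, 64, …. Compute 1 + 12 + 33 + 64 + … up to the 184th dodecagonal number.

Σ i(5i−4) = 5Σi² − 4Σi over i = 1..184.
Σi = 17020 and Σi² = 2093460.
5·2093460 − 4·17020 = 10399220.

10399220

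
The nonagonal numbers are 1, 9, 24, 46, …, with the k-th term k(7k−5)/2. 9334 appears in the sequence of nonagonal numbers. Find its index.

52

Set n(7n−5)/2 = 9334, giving 7n² − 5n − 18668 = 0.
So n = (5 + 723) / 14 = 728/14 = 52.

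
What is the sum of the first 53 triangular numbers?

Σ i(i+1)/2 = (Σi² + Σi) / 2 over i = 1..53.
Σi = 1431 and Σi² = 51039.
(1·51039 + 1·1431) / 2 = 52470/2 = 26235.

26235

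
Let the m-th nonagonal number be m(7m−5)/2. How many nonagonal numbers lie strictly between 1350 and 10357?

34

The n-th nonagonal number is n(7n−5)/2.
Smallest index with value > 1350: n = 21 (giving 1491).
Largest index with value < 10357: n = 54 (giving 10071).
Indices 21 through 54: 34 terms.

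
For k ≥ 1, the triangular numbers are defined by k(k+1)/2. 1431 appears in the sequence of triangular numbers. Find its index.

Set n(n+1)/2 = 1431, giving n² + n − 2862 = 0.
The discriminant is 1 + 8·1431 = 11449, and √11449 = 107.
So n = (-1 + 107) / 2 = 106/2 = 53.
Check: 53·54/2 = 1431. ✓

53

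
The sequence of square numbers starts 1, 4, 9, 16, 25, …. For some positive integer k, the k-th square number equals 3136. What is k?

56

We need n² = 3136, so n = √3136 = 56.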